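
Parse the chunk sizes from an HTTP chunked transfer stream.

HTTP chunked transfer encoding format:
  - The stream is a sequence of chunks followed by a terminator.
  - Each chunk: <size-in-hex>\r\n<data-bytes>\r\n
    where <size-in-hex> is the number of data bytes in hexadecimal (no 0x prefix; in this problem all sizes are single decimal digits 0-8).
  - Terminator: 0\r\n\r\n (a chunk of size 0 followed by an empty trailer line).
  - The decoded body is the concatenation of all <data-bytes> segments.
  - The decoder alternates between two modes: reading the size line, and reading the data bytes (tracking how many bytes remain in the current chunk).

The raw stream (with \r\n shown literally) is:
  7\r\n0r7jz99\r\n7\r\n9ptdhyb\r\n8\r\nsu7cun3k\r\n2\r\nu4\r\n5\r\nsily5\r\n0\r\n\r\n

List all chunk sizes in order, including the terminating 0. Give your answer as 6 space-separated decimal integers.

Chunk 1: stream[0..1]='7' size=0x7=7, data at stream[3..10]='0r7jz99' -> body[0..7], body so far='0r7jz99'
Chunk 2: stream[12..13]='7' size=0x7=7, data at stream[15..22]='9ptdhyb' -> body[7..14], body so far='0r7jz999ptdhyb'
Chunk 3: stream[24..25]='8' size=0x8=8, data at stream[27..35]='su7cun3k' -> body[14..22], body so far='0r7jz999ptdhybsu7cun3k'
Chunk 4: stream[37..38]='2' size=0x2=2, data at stream[40..42]='u4' -> body[22..24], body so far='0r7jz999ptdhybsu7cun3ku4'
Chunk 5: stream[44..45]='5' size=0x5=5, data at stream[47..52]='sily5' -> body[24..29], body so far='0r7jz999ptdhybsu7cun3ku4sily5'
Chunk 6: stream[54..55]='0' size=0 (terminator). Final body='0r7jz999ptdhybsu7cun3ku4sily5' (29 bytes)

Answer: 7 7 8 2 5 0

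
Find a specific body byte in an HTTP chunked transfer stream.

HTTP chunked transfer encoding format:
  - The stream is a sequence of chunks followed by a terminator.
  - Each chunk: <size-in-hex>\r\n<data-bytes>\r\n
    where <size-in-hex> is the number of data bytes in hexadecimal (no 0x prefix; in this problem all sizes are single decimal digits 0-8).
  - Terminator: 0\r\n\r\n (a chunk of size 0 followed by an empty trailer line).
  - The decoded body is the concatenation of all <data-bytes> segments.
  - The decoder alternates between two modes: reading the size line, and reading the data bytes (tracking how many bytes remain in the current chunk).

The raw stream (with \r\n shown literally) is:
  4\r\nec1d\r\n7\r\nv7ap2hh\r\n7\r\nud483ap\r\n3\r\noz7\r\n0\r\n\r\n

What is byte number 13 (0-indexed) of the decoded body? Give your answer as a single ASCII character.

Chunk 1: stream[0..1]='4' size=0x4=4, data at stream[3..7]='ec1d' -> body[0..4], body so far='ec1d'
Chunk 2: stream[9..10]='7' size=0x7=7, data at stream[12..19]='v7ap2hh' -> body[4..11], body so far='ec1dv7ap2hh'
Chunk 3: stream[21..22]='7' size=0x7=7, data at stream[24..31]='ud483ap' -> body[11..18], body so far='ec1dv7ap2hhud483ap'
Chunk 4: stream[33..34]='3' size=0x3=3, data at stream[36..39]='oz7' -> body[18..21], body so far='ec1dv7ap2hhud483apoz7'
Chunk 5: stream[41..42]='0' size=0 (terminator). Final body='ec1dv7ap2hhud483apoz7' (21 bytes)
Body byte 13 = '4'

Answer: 4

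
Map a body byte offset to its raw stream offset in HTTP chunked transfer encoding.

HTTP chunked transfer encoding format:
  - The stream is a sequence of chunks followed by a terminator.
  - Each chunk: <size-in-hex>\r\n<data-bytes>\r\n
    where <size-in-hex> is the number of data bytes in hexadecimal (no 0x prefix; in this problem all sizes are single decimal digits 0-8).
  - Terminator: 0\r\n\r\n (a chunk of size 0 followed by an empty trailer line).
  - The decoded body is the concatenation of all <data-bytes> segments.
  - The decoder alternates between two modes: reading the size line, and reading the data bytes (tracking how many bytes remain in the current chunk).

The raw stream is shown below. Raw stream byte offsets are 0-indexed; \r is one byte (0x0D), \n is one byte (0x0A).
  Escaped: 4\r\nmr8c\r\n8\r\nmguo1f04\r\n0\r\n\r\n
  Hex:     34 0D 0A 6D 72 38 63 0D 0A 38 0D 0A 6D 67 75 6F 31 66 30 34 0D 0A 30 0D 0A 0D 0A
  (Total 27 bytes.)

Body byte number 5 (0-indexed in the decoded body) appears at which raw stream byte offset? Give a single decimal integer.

Chunk 1: stream[0..1]='4' size=0x4=4, data at stream[3..7]='mr8c' -> body[0..4], body so far='mr8c'
Chunk 2: stream[9..10]='8' size=0x8=8, data at stream[12..20]='mguo1f04' -> body[4..12], body so far='mr8cmguo1f04'
Chunk 3: stream[22..23]='0' size=0 (terminator). Final body='mr8cmguo1f04' (12 bytes)
Body byte 5 at stream offset 13

Answer: 13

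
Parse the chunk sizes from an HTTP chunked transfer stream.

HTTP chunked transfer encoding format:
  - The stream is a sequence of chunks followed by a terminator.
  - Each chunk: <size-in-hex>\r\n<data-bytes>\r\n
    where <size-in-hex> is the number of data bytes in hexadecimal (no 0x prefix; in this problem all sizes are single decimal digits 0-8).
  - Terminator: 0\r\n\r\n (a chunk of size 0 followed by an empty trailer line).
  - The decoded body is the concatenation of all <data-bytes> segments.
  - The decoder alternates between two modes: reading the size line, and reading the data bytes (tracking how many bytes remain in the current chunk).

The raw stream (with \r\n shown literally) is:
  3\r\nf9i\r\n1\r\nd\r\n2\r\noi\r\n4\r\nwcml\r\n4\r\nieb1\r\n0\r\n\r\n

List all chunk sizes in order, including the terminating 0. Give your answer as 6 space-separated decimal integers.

Answer: 3 1 2 4 4 0

Derivation:
Chunk 1: stream[0..1]='3' size=0x3=3, data at stream[3..6]='f9i' -> body[0..3], body so far='f9i'
Chunk 2: stream[8..9]='1' size=0x1=1, data at stream[11..12]='d' -> body[3..4], body so far='f9id'
Chunk 3: stream[14..15]='2' size=0x2=2, data at stream[17..19]='oi' -> body[4..6], body so far='f9idoi'
Chunk 4: stream[21..22]='4' size=0x4=4, data at stream[24..28]='wcml' -> body[6..10], body so far='f9idoiwcml'
Chunk 5: stream[30..31]='4' size=0x4=4, data at stream[33..37]='ieb1' -> body[10..14], body so far='f9idoiwcmlieb1'
Chunk 6: stream[39..40]='0' size=0 (terminator). Final body='f9idoiwcmlieb1' (14 bytes)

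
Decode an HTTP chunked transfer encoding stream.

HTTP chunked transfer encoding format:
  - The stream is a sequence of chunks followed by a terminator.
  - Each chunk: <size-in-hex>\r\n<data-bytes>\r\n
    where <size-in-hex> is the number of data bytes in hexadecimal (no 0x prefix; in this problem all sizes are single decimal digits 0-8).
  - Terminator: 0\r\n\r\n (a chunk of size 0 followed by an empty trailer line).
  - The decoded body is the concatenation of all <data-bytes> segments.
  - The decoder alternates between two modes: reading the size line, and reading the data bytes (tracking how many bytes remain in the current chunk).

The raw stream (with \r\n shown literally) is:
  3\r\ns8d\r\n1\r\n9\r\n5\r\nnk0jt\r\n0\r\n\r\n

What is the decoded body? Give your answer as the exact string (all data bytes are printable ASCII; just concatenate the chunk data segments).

Answer: s8d9nk0jt

Derivation:
Chunk 1: stream[0..1]='3' size=0x3=3, data at stream[3..6]='s8d' -> body[0..3], body so far='s8d'
Chunk 2: stream[8..9]='1' size=0x1=1, data at stream[11..12]='9' -> body[3..4], body so far='s8d9'
Chunk 3: stream[14..15]='5' size=0x5=5, data at stream[17..22]='nk0jt' -> body[4..9], body so far='s8d9nk0jt'
Chunk 4: stream[24..25]='0' size=0 (terminator). Final body='s8d9nk0jt' (9 bytes)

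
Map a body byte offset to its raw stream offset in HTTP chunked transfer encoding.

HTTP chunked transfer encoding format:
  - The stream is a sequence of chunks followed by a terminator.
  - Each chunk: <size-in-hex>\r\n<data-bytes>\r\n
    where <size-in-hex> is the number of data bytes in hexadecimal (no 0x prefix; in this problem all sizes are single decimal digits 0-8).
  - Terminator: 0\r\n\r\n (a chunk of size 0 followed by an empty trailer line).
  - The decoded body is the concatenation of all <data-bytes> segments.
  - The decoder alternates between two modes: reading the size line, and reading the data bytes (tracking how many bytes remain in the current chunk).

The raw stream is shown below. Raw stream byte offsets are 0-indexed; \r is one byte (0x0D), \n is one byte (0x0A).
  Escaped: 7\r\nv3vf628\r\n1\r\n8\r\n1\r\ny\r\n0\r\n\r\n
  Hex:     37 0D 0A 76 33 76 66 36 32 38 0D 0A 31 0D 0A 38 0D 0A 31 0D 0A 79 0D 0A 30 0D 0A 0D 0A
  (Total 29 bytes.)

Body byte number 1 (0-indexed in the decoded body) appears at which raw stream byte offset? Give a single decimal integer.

Chunk 1: stream[0..1]='7' size=0x7=7, data at stream[3..10]='v3vf628' -> body[0..7], body so far='v3vf628'
Chunk 2: stream[12..13]='1' size=0x1=1, data at stream[15..16]='8' -> body[7..8], body so far='v3vf6288'
Chunk 3: stream[18..19]='1' size=0x1=1, data at stream[21..22]='y' -> body[8..9], body so far='v3vf6288y'
Chunk 4: stream[24..25]='0' size=0 (terminator). Final body='v3vf6288y' (9 bytes)
Body byte 1 at stream offset 4

Answer: 4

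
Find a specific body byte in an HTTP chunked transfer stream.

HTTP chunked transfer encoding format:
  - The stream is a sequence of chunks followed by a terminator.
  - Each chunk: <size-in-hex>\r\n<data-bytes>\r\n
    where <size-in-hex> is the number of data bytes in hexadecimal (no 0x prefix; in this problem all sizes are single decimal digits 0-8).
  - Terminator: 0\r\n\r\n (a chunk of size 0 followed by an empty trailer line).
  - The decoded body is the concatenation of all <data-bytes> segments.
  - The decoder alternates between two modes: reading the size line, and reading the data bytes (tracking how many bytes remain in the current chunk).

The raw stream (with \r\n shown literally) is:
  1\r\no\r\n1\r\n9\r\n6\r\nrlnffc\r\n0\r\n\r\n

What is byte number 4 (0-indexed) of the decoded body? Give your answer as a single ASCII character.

Chunk 1: stream[0..1]='1' size=0x1=1, data at stream[3..4]='o' -> body[0..1], body so far='o'
Chunk 2: stream[6..7]='1' size=0x1=1, data at stream[9..10]='9' -> body[1..2], body so far='o9'
Chunk 3: stream[12..13]='6' size=0x6=6, data at stream[15..21]='rlnffc' -> body[2..8], body so far='o9rlnffc'
Chunk 4: stream[23..24]='0' size=0 (terminator). Final body='o9rlnffc' (8 bytes)
Body byte 4 = 'n'

Answer: n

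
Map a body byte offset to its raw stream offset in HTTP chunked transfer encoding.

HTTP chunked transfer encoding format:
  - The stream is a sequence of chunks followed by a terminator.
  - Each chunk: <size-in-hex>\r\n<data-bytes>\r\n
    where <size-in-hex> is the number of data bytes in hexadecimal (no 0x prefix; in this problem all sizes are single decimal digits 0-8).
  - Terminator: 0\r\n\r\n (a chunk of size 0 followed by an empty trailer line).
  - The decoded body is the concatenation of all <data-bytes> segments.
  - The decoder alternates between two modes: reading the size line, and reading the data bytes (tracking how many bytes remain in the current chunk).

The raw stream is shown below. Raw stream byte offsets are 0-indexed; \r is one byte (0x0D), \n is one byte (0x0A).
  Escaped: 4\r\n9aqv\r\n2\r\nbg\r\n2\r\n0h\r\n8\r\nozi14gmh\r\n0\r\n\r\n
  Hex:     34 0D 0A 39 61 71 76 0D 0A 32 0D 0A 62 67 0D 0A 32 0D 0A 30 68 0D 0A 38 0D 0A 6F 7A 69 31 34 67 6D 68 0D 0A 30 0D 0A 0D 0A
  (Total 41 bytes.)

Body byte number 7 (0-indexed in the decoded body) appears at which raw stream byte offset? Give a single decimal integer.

Answer: 20

Derivation:
Chunk 1: stream[0..1]='4' size=0x4=4, data at stream[3..7]='9aqv' -> body[0..4], body so far='9aqv'
Chunk 2: stream[9..10]='2' size=0x2=2, data at stream[12..14]='bg' -> body[4..6], body so far='9aqvbg'
Chunk 3: stream[16..17]='2' size=0x2=2, data at stream[19..21]='0h' -> body[6..8], body so far='9aqvbg0h'
Chunk 4: stream[23..24]='8' size=0x8=8, data at stream[26..34]='ozi14gmh' -> body[8..16], body so far='9aqvbg0hozi14gmh'
Chunk 5: stream[36..37]='0' size=0 (terminator). Final body='9aqvbg0hozi14gmh' (16 bytes)
Body byte 7 at stream offset 20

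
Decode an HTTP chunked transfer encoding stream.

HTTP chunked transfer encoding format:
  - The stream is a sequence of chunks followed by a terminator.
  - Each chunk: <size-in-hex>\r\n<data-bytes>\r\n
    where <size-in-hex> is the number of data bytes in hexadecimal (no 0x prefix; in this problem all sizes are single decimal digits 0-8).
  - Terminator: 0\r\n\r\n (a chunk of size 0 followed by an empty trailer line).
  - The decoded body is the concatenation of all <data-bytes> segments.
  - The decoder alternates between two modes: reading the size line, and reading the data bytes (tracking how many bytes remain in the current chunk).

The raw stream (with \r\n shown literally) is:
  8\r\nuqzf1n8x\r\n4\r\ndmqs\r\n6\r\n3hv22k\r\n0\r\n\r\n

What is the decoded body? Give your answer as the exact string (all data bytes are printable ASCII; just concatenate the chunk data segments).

Answer: uqzf1n8xdmqs3hv22k

Derivation:
Chunk 1: stream[0..1]='8' size=0x8=8, data at stream[3..11]='uqzf1n8x' -> body[0..8], body so far='uqzf1n8x'
Chunk 2: stream[13..14]='4' size=0x4=4, data at stream[16..20]='dmqs' -> body[8..12], body so far='uqzf1n8xdmqs'
Chunk 3: stream[22..23]='6' size=0x6=6, data at stream[25..31]='3hv22k' -> body[12..18], body so far='uqzf1n8xdmqs3hv22k'
Chunk 4: stream[33..34]='0' size=0 (terminator). Final body='uqzf1n8xdmqs3hv22k' (18 bytes)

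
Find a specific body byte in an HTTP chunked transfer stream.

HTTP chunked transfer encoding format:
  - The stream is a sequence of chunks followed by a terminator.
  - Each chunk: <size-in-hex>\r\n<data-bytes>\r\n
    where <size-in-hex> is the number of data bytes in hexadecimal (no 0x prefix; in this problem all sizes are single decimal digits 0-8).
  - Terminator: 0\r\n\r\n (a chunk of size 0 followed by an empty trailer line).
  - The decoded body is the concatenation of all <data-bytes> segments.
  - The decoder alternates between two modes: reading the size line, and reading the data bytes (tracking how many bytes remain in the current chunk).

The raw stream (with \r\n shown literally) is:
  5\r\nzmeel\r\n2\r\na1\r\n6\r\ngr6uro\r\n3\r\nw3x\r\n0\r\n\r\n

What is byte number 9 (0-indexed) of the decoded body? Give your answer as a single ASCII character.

Chunk 1: stream[0..1]='5' size=0x5=5, data at stream[3..8]='zmeel' -> body[0..5], body so far='zmeel'
Chunk 2: stream[10..11]='2' size=0x2=2, data at stream[13..15]='a1' -> body[5..7], body so far='zmeela1'
Chunk 3: stream[17..18]='6' size=0x6=6, data at stream[20..26]='gr6uro' -> body[7..13], body so far='zmeela1gr6uro'
Chunk 4: stream[28..29]='3' size=0x3=3, data at stream[31..34]='w3x' -> body[13..16], body so far='zmeela1gr6urow3x'
Chunk 5: stream[36..37]='0' size=0 (terminator). Final body='zmeela1gr6urow3x' (16 bytes)
Body byte 9 = '6'

Answer: 6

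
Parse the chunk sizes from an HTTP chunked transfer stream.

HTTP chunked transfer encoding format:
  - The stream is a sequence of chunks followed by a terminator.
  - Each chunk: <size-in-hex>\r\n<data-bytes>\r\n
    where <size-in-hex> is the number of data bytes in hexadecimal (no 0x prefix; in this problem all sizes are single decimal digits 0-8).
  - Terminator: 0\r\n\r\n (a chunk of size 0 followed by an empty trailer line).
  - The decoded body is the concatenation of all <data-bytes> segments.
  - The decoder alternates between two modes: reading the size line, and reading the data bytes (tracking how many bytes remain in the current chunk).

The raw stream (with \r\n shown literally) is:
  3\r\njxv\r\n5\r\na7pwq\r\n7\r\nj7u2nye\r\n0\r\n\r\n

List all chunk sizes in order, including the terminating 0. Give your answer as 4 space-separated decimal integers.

Answer: 3 5 7 0

Derivation:
Chunk 1: stream[0..1]='3' size=0x3=3, data at stream[3..6]='jxv' -> body[0..3], body so far='jxv'
Chunk 2: stream[8..9]='5' size=0x5=5, data at stream[11..16]='a7pwq' -> body[3..8], body so far='jxva7pwq'
Chunk 3: stream[18..19]='7' size=0x7=7, data at stream[21..28]='j7u2nye' -> body[8..15], body so far='jxva7pwqj7u2nye'
Chunk 4: stream[30..31]='0' size=0 (terminator). Final body='jxva7pwqj7u2nye' (15 bytes)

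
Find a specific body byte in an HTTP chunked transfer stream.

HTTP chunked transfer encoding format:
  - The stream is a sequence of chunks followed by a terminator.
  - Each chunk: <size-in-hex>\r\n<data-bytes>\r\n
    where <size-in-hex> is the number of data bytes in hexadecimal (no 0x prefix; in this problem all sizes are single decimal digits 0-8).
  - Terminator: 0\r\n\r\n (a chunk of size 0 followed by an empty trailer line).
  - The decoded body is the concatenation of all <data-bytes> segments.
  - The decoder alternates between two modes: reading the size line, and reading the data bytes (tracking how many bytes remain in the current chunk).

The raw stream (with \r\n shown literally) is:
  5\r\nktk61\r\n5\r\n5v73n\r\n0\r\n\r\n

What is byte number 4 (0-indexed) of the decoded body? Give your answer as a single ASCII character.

Chunk 1: stream[0..1]='5' size=0x5=5, data at stream[3..8]='ktk61' -> body[0..5], body so far='ktk61'
Chunk 2: stream[10..11]='5' size=0x5=5, data at stream[13..18]='5v73n' -> body[5..10], body so far='ktk615v73n'
Chunk 3: stream[20..21]='0' size=0 (terminator). Final body='ktk615v73n' (10 bytes)
Body byte 4 = '1'

Answer: 1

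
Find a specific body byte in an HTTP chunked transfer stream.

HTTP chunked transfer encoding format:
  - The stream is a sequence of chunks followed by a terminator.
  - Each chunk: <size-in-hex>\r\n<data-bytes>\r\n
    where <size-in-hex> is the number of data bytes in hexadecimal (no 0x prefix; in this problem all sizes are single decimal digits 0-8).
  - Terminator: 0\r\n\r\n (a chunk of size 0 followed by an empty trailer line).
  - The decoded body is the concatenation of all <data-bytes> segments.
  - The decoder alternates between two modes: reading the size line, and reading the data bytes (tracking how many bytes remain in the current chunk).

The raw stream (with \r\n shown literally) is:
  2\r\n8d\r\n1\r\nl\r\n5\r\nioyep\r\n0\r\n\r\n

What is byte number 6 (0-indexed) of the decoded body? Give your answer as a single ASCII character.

Chunk 1: stream[0..1]='2' size=0x2=2, data at stream[3..5]='8d' -> body[0..2], body so far='8d'
Chunk 2: stream[7..8]='1' size=0x1=1, data at stream[10..11]='l' -> body[2..3], body so far='8dl'
Chunk 3: stream[13..14]='5' size=0x5=5, data at stream[16..21]='ioyep' -> body[3..8], body so far='8dlioyep'
Chunk 4: stream[23..24]='0' size=0 (terminator). Final body='8dlioyep' (8 bytes)
Body byte 6 = 'e'

Answer: e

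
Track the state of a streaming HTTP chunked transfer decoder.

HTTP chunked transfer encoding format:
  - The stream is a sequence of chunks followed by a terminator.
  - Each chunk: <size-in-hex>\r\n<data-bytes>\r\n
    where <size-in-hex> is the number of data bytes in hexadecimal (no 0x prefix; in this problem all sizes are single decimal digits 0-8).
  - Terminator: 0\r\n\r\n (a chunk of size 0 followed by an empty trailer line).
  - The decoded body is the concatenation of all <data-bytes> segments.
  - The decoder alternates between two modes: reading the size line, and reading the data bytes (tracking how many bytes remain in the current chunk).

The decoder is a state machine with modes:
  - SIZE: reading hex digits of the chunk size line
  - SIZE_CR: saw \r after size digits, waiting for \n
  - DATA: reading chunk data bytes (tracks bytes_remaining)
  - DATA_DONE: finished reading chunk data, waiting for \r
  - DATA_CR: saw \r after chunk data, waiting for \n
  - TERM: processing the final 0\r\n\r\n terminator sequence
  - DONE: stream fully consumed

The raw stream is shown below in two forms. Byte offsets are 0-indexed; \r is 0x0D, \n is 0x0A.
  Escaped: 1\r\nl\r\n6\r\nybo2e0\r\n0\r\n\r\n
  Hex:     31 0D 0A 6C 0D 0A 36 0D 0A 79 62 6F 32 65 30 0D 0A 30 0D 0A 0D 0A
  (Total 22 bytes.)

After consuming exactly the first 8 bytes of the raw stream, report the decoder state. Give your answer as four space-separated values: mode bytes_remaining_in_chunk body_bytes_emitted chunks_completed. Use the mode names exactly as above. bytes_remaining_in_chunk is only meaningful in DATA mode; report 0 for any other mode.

Answer: SIZE_CR 0 1 1

Derivation:
Byte 0 = '1': mode=SIZE remaining=0 emitted=0 chunks_done=0
Byte 1 = 0x0D: mode=SIZE_CR remaining=0 emitted=0 chunks_done=0
Byte 2 = 0x0A: mode=DATA remaining=1 emitted=0 chunks_done=0
Byte 3 = 'l': mode=DATA_DONE remaining=0 emitted=1 chunks_done=0
Byte 4 = 0x0D: mode=DATA_CR remaining=0 emitted=1 chunks_done=0
Byte 5 = 0x0A: mode=SIZE remaining=0 emitted=1 chunks_done=1
Byte 6 = '6': mode=SIZE remaining=0 emitted=1 chunks_done=1
Byte 7 = 0x0D: mode=SIZE_CR remaining=0 emitted=1 chunks_done=1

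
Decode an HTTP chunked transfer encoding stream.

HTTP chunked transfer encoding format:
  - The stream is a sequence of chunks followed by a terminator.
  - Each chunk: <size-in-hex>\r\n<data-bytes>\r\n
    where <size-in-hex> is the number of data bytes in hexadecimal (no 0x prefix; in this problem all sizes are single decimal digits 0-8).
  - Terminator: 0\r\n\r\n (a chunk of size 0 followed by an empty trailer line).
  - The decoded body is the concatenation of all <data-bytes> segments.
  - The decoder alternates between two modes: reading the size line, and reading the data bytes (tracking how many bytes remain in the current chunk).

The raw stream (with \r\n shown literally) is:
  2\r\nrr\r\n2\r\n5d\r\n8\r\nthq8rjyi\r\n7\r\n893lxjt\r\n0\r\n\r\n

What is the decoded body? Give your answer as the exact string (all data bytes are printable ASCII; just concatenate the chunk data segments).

Chunk 1: stream[0..1]='2' size=0x2=2, data at stream[3..5]='rr' -> body[0..2], body so far='rr'
Chunk 2: stream[7..8]='2' size=0x2=2, data at stream[10..12]='5d' -> body[2..4], body so far='rr5d'
Chunk 3: stream[14..15]='8' size=0x8=8, data at stream[17..25]='thq8rjyi' -> body[4..12], body so far='rr5dthq8rjyi'
Chunk 4: stream[27..28]='7' size=0x7=7, data at stream[30..37]='893lxjt' -> body[12..19], body so far='rr5dthq8rjyi893lxjt'
Chunk 5: stream[39..40]='0' size=0 (terminator). Final body='rr5dthq8rjyi893lxjt' (19 bytes)

Answer: rr5dthq8rjyi893lxjt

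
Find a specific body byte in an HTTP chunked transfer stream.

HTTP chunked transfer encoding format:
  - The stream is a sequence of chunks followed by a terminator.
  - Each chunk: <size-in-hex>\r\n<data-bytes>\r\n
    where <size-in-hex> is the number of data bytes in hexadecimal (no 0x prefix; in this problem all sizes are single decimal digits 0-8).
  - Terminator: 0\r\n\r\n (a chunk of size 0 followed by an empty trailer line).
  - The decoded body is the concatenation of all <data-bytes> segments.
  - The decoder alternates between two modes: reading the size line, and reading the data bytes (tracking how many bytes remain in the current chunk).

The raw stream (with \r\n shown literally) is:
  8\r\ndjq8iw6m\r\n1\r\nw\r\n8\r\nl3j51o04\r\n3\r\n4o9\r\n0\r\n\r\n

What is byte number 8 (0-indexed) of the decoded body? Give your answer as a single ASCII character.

Answer: w

Derivation:
Chunk 1: stream[0..1]='8' size=0x8=8, data at stream[3..11]='djq8iw6m' -> body[0..8], body so far='djq8iw6m'
Chunk 2: stream[13..14]='1' size=0x1=1, data at stream[16..17]='w' -> body[8..9], body so far='djq8iw6mw'
Chunk 3: stream[19..20]='8' size=0x8=8, data at stream[22..30]='l3j51o04' -> body[9..17], body so far='djq8iw6mwl3j51o04'
Chunk 4: stream[32..33]='3' size=0x3=3, data at stream[35..38]='4o9' -> body[17..20], body so far='djq8iw6mwl3j51o044o9'
Chunk 5: stream[40..41]='0' size=0 (terminator). Final body='djq8iw6mwl3j51o044o9' (20 bytes)
Body byte 8 = 'w'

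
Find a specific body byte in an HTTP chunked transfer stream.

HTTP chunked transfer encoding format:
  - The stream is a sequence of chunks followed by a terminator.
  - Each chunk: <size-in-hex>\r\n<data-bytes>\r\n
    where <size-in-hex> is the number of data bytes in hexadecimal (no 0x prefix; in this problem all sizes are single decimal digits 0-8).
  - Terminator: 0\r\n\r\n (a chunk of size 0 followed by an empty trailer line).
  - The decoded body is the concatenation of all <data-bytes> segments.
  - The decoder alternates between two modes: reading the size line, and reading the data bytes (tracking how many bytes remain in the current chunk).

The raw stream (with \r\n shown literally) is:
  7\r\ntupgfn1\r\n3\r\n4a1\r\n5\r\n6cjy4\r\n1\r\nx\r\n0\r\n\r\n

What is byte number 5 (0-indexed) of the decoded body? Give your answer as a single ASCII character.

Chunk 1: stream[0..1]='7' size=0x7=7, data at stream[3..10]='tupgfn1' -> body[0..7], body so far='tupgfn1'
Chunk 2: stream[12..13]='3' size=0x3=3, data at stream[15..18]='4a1' -> body[7..10], body so far='tupgfn14a1'
Chunk 3: stream[20..21]='5' size=0x5=5, data at stream[23..28]='6cjy4' -> body[10..15], body so far='tupgfn14a16cjy4'
Chunk 4: stream[30..31]='1' size=0x1=1, data at stream[33..34]='x' -> body[15..16], body so far='tupgfn14a16cjy4x'
Chunk 5: stream[36..37]='0' size=0 (terminator). Final body='tupgfn14a16cjy4x' (16 bytes)
Body byte 5 = 'n'

Answer: n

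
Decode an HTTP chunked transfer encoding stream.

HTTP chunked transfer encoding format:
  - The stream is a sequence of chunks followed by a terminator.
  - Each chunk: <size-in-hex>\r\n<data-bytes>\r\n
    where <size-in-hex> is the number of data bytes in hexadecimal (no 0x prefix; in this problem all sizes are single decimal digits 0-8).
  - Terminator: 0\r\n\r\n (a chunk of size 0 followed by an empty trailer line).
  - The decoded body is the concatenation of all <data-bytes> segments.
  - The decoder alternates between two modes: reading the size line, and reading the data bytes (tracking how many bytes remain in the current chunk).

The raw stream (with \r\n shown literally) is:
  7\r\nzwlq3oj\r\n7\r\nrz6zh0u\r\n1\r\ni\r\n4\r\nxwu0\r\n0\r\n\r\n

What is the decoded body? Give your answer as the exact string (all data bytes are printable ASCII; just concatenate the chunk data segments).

Chunk 1: stream[0..1]='7' size=0x7=7, data at stream[3..10]='zwlq3oj' -> body[0..7], body so far='zwlq3oj'
Chunk 2: stream[12..13]='7' size=0x7=7, data at stream[15..22]='rz6zh0u' -> body[7..14], body so far='zwlq3ojrz6zh0u'
Chunk 3: stream[24..25]='1' size=0x1=1, data at stream[27..28]='i' -> body[14..15], body so far='zwlq3ojrz6zh0ui'
Chunk 4: stream[30..31]='4' size=0x4=4, data at stream[33..37]='xwu0' -> body[15..19], body so far='zwlq3ojrz6zh0uixwu0'
Chunk 5: stream[39..40]='0' size=0 (terminator). Final body='zwlq3ojrz6zh0uixwu0' (19 bytes)

Answer: zwlq3ojrz6zh0uixwu0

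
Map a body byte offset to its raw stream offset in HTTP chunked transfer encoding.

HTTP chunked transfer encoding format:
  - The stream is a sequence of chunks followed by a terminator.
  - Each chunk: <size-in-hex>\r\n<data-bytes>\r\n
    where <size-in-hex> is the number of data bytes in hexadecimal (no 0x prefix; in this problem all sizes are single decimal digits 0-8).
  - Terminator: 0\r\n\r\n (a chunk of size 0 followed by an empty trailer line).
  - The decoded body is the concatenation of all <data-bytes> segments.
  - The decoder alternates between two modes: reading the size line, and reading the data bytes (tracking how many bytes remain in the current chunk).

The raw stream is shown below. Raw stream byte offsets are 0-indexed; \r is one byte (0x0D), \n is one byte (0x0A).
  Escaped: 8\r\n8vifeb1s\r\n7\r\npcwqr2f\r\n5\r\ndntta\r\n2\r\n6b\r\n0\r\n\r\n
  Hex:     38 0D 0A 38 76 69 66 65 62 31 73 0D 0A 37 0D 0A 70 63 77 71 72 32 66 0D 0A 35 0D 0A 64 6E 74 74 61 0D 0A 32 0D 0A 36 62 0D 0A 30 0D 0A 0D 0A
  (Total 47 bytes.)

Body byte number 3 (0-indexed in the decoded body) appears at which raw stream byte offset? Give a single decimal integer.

Chunk 1: stream[0..1]='8' size=0x8=8, data at stream[3..11]='8vifeb1s' -> body[0..8], body so far='8vifeb1s'
Chunk 2: stream[13..14]='7' size=0x7=7, data at stream[16..23]='pcwqr2f' -> body[8..15], body so far='8vifeb1spcwqr2f'
Chunk 3: stream[25..26]='5' size=0x5=5, data at stream[28..33]='dntta' -> body[15..20], body so far='8vifeb1spcwqr2fdntta'
Chunk 4: stream[35..36]='2' size=0x2=2, data at stream[38..40]='6b' -> body[20..22], body so far='8vifeb1spcwqr2fdntta6b'
Chunk 5: stream[42..43]='0' size=0 (terminator). Final body='8vifeb1spcwqr2fdntta6b' (22 bytes)
Body byte 3 at stream offset 6

Answer: 6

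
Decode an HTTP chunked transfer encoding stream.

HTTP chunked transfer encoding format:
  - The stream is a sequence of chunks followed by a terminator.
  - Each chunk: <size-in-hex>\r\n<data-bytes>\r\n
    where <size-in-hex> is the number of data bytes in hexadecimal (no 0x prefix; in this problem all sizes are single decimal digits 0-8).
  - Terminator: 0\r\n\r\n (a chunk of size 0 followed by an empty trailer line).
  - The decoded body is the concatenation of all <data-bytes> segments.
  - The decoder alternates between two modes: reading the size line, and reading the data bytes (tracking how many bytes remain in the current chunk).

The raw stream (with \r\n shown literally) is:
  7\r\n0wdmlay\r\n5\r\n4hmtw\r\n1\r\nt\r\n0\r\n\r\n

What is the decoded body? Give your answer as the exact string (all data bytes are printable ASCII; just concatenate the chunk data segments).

Answer: 0wdmlay4hmtwt

Derivation:
Chunk 1: stream[0..1]='7' size=0x7=7, data at stream[3..10]='0wdmlay' -> body[0..7], body so far='0wdmlay'
Chunk 2: stream[12..13]='5' size=0x5=5, data at stream[15..20]='4hmtw' -> body[7..12], body so far='0wdmlay4hmtw'
Chunk 3: stream[22..23]='1' size=0x1=1, data at stream[25..26]='t' -> body[12..13], body so far='0wdmlay4hmtwt'
Chunk 4: stream[28..29]='0' size=0 (terminator). Final body='0wdmlay4hmtwt' (13 bytes)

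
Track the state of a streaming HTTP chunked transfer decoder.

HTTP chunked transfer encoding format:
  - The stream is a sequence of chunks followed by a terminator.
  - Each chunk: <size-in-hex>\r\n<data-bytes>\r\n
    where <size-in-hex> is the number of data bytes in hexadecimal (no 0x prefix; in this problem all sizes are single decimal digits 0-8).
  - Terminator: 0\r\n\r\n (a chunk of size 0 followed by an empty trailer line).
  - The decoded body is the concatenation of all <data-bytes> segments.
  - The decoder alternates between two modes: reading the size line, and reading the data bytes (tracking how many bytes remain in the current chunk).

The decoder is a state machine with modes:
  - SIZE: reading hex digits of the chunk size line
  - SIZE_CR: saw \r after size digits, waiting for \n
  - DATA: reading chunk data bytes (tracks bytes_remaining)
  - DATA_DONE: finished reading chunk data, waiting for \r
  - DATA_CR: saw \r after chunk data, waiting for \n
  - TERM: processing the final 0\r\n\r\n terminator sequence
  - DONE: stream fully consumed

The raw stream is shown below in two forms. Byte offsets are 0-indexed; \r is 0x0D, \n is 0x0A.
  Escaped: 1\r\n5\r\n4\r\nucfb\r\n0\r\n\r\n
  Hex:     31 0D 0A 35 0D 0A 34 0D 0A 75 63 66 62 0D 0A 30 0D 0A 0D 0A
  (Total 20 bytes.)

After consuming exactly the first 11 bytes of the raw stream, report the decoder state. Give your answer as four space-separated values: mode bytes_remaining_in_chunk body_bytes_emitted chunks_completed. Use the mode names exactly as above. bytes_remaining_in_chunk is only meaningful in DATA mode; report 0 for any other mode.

Byte 0 = '1': mode=SIZE remaining=0 emitted=0 chunks_done=0
Byte 1 = 0x0D: mode=SIZE_CR remaining=0 emitted=0 chunks_done=0
Byte 2 = 0x0A: mode=DATA remaining=1 emitted=0 chunks_done=0
Byte 3 = '5': mode=DATA_DONE remaining=0 emitted=1 chunks_done=0
Byte 4 = 0x0D: mode=DATA_CR remaining=0 emitted=1 chunks_done=0
Byte 5 = 0x0A: mode=SIZE remaining=0 emitted=1 chunks_done=1
Byte 6 = '4': mode=SIZE remaining=0 emitted=1 chunks_done=1
Byte 7 = 0x0D: mode=SIZE_CR remaining=0 emitted=1 chunks_done=1
Byte 8 = 0x0A: mode=DATA remaining=4 emitted=1 chunks_done=1
Byte 9 = 'u': mode=DATA remaining=3 emitted=2 chunks_done=1
Byte 10 = 'c': mode=DATA remaining=2 emitted=3 chunks_done=1

Answer: DATA 2 3 1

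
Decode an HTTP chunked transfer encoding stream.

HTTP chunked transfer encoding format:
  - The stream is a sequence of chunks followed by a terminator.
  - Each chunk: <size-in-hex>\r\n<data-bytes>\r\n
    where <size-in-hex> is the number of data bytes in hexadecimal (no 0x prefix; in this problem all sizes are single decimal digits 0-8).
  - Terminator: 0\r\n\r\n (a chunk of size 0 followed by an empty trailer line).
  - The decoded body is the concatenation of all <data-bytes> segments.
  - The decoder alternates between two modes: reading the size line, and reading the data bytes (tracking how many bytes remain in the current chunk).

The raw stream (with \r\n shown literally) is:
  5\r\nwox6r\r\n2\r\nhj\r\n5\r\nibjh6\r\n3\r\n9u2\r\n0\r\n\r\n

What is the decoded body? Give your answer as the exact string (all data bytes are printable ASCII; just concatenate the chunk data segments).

Answer: wox6rhjibjh69u2

Derivation:
Chunk 1: stream[0..1]='5' size=0x5=5, data at stream[3..8]='wox6r' -> body[0..5], body so far='wox6r'
Chunk 2: stream[10..11]='2' size=0x2=2, data at stream[13..15]='hj' -> body[5..7], body so far='wox6rhj'
Chunk 3: stream[17..18]='5' size=0x5=5, data at stream[20..25]='ibjh6' -> body[7..12], body so far='wox6rhjibjh6'
Chunk 4: stream[27..28]='3' size=0x3=3, data at stream[30..33]='9u2' -> body[12..15], body so far='wox6rhjibjh69u2'
Chunk 5: stream[35..36]='0' size=0 (terminator). Final body='wox6rhjibjh69u2' (15 bytes)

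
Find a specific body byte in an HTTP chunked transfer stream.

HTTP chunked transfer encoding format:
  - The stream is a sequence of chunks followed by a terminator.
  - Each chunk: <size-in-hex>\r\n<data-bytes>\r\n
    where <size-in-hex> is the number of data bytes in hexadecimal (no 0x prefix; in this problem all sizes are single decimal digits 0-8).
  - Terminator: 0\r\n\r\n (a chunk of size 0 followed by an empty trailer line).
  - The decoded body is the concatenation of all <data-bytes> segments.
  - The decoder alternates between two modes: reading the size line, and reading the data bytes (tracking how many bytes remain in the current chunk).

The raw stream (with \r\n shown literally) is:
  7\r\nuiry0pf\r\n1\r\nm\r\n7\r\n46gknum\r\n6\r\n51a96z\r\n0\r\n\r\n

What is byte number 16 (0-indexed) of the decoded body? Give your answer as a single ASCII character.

Answer: 1

Derivation:
Chunk 1: stream[0..1]='7' size=0x7=7, data at stream[3..10]='uiry0pf' -> body[0..7], body so far='uiry0pf'
Chunk 2: stream[12..13]='1' size=0x1=1, data at stream[15..16]='m' -> body[7..8], body so far='uiry0pfm'
Chunk 3: stream[18..19]='7' size=0x7=7, data at stream[21..28]='46gknum' -> body[8..15], body so far='uiry0pfm46gknum'
Chunk 4: stream[30..31]='6' size=0x6=6, data at stream[33..39]='51a96z' -> body[15..21], body so far='uiry0pfm46gknum51a96z'
Chunk 5: stream[41..42]='0' size=0 (terminator). Final body='uiry0pfm46gknum51a96z' (21 bytes)
Body byte 16 = '1'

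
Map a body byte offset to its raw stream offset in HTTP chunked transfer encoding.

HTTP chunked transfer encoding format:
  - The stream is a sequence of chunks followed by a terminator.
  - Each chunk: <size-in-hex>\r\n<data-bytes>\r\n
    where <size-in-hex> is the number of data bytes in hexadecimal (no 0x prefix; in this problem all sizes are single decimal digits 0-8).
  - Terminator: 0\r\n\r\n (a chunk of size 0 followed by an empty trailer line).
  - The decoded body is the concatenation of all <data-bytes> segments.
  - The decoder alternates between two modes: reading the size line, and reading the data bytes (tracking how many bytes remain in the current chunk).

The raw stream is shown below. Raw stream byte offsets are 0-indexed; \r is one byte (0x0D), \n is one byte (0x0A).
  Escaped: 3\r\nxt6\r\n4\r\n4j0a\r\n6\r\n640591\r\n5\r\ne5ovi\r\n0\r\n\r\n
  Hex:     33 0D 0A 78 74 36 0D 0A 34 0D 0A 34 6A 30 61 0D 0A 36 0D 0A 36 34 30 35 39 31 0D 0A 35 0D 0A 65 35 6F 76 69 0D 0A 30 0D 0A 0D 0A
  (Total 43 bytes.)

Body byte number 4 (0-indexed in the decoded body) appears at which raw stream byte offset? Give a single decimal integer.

Chunk 1: stream[0..1]='3' size=0x3=3, data at stream[3..6]='xt6' -> body[0..3], body so far='xt6'
Chunk 2: stream[8..9]='4' size=0x4=4, data at stream[11..15]='4j0a' -> body[3..7], body so far='xt64j0a'
Chunk 3: stream[17..18]='6' size=0x6=6, data at stream[20..26]='640591' -> body[7..13], body so far='xt64j0a640591'
Chunk 4: stream[28..29]='5' size=0x5=5, data at stream[31..36]='e5ovi' -> body[13..18], body so far='xt64j0a640591e5ovi'
Chunk 5: stream[38..39]='0' size=0 (terminator). Final body='xt64j0a640591e5ovi' (18 bytes)
Body byte 4 at stream offset 12

Answer: 12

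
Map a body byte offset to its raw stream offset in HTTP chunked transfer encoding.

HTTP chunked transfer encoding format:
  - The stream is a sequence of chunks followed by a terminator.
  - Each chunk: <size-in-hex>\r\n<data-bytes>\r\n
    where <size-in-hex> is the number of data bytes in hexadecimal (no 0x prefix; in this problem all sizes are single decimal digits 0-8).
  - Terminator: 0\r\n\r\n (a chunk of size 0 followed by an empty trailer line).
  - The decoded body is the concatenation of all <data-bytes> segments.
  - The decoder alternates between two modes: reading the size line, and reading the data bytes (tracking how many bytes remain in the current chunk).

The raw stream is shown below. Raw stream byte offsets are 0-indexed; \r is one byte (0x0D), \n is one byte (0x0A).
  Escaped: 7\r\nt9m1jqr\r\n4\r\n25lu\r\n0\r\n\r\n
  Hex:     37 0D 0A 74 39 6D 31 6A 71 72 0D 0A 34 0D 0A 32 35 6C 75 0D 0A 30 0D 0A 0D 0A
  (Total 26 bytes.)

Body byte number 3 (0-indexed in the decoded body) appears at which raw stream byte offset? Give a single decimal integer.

Answer: 6

Derivation:
Chunk 1: stream[0..1]='7' size=0x7=7, data at stream[3..10]='t9m1jqr' -> body[0..7], body so far='t9m1jqr'
Chunk 2: stream[12..13]='4' size=0x4=4, data at stream[15..19]='25lu' -> body[7..11], body so far='t9m1jqr25lu'
Chunk 3: stream[21..22]='0' size=0 (terminator). Final body='t9m1jqr25lu' (11 bytes)
Body byte 3 at stream offset 6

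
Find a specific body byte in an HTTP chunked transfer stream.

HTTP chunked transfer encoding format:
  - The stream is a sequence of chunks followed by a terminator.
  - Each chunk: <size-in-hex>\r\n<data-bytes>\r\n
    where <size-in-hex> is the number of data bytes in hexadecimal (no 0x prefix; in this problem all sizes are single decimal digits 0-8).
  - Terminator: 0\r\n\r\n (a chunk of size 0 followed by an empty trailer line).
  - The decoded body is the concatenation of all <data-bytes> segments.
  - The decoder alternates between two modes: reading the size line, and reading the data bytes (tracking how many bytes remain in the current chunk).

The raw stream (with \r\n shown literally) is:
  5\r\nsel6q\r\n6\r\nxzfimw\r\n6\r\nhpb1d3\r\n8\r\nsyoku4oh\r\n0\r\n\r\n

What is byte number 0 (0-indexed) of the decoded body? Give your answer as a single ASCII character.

Chunk 1: stream[0..1]='5' size=0x5=5, data at stream[3..8]='sel6q' -> body[0..5], body so far='sel6q'
Chunk 2: stream[10..11]='6' size=0x6=6, data at stream[13..19]='xzfimw' -> body[5..11], body so far='sel6qxzfimw'
Chunk 3: stream[21..22]='6' size=0x6=6, data at stream[24..30]='hpb1d3' -> body[11..17], body so far='sel6qxzfimwhpb1d3'
Chunk 4: stream[32..33]='8' size=0x8=8, data at stream[35..43]='syoku4oh' -> body[17..25], body so far='sel6qxzfimwhpb1d3syoku4oh'
Chunk 5: stream[45..46]='0' size=0 (terminator). Final body='sel6qxzfimwhpb1d3syoku4oh' (25 bytes)
Body byte 0 = 's'

Answer: s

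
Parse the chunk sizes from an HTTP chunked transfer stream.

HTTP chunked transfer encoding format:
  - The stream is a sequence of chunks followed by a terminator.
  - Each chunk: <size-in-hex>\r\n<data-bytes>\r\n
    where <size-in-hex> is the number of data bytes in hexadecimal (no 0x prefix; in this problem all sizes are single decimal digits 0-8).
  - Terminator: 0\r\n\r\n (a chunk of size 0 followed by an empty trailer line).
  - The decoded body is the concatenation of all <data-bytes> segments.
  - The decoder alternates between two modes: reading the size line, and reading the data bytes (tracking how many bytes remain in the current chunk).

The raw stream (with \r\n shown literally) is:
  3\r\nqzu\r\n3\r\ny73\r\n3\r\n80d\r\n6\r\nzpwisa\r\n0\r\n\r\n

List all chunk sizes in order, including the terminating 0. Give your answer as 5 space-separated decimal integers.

Answer: 3 3 3 6 0

Derivation:
Chunk 1: stream[0..1]='3' size=0x3=3, data at stream[3..6]='qzu' -> body[0..3], body so far='qzu'
Chunk 2: stream[8..9]='3' size=0x3=3, data at stream[11..14]='y73' -> body[3..6], body so far='qzuy73'
Chunk 3: stream[16..17]='3' size=0x3=3, data at stream[19..22]='80d' -> body[6..9], body so far='qzuy7380d'
Chunk 4: stream[24..25]='6' size=0x6=6, data at stream[27..33]='zpwisa' -> body[9..15], body so far='qzuy7380dzpwisa'
Chunk 5: stream[35..36]='0' size=0 (terminator). Final body='qzuy7380dzpwisa' (15 bytes)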